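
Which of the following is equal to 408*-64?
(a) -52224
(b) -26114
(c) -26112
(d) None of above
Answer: c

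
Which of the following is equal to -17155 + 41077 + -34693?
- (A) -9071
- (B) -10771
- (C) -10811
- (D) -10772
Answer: B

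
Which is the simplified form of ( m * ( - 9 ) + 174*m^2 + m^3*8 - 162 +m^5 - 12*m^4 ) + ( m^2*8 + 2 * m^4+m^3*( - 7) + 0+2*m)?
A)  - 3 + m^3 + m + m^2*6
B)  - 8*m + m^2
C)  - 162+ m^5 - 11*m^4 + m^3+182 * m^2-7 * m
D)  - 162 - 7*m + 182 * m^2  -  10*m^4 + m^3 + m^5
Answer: D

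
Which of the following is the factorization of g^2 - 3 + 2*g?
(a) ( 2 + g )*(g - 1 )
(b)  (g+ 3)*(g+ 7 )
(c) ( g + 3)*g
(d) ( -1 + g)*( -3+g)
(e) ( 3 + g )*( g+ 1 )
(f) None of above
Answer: f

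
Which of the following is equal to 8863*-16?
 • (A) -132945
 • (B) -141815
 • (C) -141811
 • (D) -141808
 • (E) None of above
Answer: D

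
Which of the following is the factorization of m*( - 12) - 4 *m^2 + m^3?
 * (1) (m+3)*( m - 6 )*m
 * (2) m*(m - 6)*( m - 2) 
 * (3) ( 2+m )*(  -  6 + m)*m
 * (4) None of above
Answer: 3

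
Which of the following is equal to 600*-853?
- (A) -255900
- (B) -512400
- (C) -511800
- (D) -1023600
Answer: C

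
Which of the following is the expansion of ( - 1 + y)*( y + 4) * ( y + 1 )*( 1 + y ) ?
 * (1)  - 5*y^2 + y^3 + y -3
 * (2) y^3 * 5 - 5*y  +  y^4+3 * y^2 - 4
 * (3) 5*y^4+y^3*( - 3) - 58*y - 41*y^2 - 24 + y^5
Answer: 2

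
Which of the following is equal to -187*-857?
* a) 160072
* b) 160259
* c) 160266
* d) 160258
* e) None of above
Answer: b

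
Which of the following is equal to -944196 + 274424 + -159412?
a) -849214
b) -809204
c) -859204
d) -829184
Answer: d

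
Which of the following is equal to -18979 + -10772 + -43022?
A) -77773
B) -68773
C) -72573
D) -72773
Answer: D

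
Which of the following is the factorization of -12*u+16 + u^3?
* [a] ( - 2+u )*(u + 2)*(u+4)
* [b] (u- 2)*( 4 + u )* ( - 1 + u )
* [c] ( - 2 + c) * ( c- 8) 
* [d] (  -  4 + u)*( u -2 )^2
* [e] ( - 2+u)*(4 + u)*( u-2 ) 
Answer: e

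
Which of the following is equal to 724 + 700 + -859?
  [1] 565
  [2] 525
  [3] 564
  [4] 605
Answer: 1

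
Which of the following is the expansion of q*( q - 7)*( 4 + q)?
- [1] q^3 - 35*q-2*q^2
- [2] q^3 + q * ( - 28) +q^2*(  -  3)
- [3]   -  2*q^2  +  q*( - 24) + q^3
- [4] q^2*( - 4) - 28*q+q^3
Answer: 2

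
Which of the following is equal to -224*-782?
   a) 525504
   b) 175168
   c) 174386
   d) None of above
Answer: b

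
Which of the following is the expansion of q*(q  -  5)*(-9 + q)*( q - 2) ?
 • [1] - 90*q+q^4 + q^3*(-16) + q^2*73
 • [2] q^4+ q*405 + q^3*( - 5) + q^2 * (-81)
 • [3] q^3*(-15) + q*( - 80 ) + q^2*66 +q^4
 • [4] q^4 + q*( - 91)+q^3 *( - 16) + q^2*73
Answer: 1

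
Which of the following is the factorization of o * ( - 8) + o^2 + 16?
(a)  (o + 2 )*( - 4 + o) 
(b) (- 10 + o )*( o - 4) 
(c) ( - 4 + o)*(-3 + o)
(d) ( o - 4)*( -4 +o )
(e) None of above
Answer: d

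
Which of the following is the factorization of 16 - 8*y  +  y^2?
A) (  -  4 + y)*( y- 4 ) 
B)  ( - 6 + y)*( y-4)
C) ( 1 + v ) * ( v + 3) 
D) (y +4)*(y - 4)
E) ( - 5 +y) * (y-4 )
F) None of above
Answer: A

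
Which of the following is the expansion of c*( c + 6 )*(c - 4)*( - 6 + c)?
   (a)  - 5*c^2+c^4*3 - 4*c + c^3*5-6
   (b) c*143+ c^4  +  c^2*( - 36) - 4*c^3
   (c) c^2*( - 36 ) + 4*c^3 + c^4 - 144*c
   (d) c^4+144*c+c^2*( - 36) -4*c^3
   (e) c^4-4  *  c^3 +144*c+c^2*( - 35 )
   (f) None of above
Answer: d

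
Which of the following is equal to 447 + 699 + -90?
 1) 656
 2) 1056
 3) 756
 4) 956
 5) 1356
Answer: 2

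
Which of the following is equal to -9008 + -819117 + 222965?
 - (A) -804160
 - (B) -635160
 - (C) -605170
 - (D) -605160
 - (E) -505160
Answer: D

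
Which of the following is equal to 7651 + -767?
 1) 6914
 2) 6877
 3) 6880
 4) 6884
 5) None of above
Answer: 4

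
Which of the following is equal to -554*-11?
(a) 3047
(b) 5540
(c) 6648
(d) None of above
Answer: d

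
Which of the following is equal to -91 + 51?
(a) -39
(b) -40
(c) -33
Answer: b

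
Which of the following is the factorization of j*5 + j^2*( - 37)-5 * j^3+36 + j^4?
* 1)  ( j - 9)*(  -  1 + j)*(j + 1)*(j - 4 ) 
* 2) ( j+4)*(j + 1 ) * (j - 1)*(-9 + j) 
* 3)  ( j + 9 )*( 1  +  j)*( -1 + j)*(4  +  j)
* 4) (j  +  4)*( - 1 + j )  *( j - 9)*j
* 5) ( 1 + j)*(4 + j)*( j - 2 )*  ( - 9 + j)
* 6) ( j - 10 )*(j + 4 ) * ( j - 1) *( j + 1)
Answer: 2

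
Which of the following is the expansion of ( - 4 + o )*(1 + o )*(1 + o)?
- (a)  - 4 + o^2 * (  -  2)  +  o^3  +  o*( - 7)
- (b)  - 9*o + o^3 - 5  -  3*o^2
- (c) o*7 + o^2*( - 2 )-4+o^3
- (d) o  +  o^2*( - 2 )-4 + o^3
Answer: a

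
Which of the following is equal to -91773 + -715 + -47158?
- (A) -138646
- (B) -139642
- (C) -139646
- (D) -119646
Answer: C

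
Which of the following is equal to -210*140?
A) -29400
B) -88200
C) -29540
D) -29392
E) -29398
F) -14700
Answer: A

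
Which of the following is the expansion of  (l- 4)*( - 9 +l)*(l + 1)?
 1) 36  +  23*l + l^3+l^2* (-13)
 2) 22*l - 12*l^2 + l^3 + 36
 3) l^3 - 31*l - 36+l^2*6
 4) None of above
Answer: 4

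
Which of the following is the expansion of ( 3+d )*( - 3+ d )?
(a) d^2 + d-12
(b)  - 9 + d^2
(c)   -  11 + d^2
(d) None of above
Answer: b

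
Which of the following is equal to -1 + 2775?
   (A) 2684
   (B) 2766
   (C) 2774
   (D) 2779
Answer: C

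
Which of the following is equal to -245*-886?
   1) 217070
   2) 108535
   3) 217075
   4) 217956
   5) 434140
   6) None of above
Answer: 1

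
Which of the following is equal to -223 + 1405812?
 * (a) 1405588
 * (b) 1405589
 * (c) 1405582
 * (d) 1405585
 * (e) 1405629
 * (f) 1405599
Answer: b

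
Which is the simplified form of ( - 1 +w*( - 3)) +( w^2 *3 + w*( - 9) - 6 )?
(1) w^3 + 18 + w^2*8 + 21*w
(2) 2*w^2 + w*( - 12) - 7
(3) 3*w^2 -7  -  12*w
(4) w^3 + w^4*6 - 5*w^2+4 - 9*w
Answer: 3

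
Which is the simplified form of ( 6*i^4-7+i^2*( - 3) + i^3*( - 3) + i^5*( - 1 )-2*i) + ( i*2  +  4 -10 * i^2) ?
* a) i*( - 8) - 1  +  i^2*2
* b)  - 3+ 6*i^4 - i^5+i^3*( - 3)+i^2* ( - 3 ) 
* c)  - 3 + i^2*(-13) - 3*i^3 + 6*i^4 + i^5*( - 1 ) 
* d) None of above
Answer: c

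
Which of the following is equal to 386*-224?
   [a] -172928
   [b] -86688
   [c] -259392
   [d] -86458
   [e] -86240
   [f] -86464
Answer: f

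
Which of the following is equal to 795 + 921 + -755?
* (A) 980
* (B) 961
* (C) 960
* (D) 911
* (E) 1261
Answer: B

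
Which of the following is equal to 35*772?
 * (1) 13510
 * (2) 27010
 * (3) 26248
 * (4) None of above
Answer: 4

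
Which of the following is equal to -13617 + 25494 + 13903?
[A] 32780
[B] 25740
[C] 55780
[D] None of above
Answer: D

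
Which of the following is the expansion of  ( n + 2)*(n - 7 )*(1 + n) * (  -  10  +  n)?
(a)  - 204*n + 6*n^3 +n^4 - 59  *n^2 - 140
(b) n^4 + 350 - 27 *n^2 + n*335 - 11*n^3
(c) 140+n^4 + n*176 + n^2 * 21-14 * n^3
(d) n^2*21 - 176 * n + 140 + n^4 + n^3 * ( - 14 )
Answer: c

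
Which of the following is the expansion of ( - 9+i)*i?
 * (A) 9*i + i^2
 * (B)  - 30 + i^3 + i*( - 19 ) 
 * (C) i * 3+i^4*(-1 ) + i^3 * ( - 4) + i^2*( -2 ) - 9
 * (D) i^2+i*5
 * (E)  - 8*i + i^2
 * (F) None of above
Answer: F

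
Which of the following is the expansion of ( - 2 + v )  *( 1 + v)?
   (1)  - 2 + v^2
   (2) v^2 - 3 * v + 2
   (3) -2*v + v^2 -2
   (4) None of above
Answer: 4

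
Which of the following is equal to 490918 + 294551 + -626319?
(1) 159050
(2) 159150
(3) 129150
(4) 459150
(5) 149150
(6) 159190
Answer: 2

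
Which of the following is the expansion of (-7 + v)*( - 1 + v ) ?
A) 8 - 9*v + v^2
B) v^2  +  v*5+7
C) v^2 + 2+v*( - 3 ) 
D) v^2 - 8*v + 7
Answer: D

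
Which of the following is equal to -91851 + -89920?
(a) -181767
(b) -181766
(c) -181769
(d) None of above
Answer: d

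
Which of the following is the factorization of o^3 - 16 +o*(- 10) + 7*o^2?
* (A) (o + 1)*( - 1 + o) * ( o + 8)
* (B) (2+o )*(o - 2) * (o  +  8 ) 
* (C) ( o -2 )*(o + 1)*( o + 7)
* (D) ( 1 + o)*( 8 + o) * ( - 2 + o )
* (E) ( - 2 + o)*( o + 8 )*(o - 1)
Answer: D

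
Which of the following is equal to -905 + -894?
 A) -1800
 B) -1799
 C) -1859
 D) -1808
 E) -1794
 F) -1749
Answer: B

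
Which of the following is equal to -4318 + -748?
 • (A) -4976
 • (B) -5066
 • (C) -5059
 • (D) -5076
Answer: B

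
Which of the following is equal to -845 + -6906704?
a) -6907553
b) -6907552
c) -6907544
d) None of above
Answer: d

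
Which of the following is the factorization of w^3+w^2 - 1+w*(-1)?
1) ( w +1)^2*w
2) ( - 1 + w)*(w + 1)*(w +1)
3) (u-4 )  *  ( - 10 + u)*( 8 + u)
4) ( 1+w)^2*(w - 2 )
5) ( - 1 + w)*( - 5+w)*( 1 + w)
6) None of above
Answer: 2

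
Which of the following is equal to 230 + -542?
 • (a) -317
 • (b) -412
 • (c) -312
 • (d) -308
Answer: c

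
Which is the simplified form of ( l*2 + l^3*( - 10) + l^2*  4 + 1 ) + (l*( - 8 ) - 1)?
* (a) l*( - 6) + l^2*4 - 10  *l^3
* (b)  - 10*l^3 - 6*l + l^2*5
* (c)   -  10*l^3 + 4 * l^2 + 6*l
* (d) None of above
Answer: a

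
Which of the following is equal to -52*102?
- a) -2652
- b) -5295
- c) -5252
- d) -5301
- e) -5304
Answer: e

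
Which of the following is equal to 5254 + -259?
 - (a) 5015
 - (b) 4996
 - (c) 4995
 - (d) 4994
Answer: c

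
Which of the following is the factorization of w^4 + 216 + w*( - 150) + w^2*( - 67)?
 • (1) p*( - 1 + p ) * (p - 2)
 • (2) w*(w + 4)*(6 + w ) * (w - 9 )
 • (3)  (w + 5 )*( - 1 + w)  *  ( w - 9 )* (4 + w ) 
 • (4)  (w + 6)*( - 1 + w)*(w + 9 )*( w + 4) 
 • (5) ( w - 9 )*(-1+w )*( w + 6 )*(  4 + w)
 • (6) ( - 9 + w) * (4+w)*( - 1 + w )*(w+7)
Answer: 5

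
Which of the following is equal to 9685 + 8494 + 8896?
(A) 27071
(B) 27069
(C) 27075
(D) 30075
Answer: C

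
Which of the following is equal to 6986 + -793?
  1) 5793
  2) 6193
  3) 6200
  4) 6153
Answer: 2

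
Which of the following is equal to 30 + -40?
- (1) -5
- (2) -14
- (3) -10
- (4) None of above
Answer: 3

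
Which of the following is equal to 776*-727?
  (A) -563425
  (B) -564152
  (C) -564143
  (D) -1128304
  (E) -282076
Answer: B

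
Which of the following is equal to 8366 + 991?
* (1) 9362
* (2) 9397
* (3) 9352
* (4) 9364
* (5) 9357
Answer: 5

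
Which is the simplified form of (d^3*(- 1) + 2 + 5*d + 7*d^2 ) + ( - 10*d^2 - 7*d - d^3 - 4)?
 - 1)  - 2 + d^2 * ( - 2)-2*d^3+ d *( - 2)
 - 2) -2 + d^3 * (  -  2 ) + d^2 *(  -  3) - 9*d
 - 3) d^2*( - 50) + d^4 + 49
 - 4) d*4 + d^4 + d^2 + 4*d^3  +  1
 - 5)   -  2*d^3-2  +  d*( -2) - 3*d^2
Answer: 5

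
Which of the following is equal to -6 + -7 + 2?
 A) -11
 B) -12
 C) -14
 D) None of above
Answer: A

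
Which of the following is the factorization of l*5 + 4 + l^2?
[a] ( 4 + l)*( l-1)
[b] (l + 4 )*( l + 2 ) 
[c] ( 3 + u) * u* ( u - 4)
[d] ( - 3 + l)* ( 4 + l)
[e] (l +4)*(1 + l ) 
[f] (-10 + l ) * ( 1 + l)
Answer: e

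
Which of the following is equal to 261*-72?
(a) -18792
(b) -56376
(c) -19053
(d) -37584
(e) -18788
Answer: a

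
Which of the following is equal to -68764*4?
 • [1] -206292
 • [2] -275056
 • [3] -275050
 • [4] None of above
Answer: 2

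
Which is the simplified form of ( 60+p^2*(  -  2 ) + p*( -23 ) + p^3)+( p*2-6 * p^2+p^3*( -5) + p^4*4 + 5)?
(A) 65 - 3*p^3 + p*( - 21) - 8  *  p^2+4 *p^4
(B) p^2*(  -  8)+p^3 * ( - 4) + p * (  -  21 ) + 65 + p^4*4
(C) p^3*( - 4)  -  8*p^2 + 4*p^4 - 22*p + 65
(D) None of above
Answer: B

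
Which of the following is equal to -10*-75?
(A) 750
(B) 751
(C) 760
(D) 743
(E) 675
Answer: A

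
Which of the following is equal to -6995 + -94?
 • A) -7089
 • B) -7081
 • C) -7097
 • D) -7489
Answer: A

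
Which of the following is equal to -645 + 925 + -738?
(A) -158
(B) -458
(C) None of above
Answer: B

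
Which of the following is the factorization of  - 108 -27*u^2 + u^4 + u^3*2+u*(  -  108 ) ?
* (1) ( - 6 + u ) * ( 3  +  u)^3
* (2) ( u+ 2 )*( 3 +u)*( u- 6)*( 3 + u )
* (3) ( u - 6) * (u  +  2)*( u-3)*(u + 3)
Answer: 2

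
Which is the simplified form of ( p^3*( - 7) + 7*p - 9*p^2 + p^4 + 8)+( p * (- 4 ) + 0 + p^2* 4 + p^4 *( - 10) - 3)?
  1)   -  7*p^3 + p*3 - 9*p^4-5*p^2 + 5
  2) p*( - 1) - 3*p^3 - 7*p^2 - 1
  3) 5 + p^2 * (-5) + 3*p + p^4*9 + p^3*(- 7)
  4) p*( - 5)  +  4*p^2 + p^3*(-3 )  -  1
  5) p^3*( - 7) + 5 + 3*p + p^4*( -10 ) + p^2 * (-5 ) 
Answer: 1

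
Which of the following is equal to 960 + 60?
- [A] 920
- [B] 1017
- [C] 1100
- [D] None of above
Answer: D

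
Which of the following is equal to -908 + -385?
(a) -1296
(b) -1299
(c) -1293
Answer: c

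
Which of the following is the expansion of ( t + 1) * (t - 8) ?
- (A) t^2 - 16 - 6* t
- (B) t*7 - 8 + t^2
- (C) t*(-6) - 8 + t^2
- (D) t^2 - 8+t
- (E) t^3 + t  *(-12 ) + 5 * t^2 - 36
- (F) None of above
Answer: F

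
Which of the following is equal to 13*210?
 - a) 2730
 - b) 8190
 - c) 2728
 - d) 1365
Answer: a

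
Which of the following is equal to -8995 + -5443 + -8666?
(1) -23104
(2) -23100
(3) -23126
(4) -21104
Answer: 1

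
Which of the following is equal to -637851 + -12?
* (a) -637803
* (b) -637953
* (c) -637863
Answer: c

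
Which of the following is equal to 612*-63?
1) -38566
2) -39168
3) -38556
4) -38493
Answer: 3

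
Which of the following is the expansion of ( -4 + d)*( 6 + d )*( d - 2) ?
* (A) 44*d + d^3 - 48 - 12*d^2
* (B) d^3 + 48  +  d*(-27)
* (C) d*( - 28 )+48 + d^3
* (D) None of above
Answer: C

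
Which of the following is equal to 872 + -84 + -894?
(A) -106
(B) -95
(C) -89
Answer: A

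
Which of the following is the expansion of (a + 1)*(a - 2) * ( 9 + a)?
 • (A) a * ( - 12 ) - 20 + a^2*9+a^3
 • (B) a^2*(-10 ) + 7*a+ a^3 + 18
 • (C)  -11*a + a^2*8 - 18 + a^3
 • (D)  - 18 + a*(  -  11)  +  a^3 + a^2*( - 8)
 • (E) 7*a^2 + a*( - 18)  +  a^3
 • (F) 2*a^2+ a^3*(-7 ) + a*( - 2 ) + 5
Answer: C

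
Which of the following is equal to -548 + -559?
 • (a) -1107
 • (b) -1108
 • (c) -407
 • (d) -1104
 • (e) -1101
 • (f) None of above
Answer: a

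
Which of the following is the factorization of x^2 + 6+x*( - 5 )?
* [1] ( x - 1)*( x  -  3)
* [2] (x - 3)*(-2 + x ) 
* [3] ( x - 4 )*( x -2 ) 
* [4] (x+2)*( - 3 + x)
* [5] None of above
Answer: 2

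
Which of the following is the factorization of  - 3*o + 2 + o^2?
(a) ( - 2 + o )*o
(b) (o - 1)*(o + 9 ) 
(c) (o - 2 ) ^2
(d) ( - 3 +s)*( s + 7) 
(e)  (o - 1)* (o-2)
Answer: e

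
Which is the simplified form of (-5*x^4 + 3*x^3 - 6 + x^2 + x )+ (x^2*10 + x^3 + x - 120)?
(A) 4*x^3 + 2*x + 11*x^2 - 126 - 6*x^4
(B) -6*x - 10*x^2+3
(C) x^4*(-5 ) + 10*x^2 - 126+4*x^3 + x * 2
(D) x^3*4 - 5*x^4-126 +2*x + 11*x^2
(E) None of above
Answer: D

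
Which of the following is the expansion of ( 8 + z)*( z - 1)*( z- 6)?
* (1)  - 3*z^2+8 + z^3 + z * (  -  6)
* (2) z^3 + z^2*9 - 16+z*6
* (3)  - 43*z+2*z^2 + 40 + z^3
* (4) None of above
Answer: 4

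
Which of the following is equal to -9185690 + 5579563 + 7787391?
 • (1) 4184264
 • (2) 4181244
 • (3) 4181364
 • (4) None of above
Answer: 4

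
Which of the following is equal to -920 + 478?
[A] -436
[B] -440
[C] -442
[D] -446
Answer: C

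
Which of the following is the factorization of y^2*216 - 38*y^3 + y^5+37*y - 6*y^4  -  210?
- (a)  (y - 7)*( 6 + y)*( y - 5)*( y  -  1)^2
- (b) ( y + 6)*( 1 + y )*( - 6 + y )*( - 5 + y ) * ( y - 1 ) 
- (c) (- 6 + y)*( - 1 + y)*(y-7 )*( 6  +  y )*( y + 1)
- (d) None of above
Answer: d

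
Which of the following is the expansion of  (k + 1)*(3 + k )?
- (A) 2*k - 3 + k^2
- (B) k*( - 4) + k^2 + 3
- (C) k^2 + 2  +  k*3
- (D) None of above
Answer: D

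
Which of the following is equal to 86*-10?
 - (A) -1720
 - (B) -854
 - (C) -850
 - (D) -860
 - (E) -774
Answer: D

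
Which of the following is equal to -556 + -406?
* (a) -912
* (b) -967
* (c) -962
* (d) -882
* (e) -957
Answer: c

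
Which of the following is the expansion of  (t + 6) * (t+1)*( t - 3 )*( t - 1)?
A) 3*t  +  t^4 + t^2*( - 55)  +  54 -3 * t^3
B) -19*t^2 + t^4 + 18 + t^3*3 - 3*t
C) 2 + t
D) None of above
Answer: B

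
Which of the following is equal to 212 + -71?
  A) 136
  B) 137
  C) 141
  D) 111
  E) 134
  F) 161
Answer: C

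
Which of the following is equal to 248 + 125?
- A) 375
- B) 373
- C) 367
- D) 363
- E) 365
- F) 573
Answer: B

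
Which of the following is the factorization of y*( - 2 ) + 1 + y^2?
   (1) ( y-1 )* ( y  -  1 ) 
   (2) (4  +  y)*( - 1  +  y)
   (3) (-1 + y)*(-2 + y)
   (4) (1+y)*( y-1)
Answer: 1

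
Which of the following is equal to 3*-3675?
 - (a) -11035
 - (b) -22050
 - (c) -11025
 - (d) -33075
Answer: c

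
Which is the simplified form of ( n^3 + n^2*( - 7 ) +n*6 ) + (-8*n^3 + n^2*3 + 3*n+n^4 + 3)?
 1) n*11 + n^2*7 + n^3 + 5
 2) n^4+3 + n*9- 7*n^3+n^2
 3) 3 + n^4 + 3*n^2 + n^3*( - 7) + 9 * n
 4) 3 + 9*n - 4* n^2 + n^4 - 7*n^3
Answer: 4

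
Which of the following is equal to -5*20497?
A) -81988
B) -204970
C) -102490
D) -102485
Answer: D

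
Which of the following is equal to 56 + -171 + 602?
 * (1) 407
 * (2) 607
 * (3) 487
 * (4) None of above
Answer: 3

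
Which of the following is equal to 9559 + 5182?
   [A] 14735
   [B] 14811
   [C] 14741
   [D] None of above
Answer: C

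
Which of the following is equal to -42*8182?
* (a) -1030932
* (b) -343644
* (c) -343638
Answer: b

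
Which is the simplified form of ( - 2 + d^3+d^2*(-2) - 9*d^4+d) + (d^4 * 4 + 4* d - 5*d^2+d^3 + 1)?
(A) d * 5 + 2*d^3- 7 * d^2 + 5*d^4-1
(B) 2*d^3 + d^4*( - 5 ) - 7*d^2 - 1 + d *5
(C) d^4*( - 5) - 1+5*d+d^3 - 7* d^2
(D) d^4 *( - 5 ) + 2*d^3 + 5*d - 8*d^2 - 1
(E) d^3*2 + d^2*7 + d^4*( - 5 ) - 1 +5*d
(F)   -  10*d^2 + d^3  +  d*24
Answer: B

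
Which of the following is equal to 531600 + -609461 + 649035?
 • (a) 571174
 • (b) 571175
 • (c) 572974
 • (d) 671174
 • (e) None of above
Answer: a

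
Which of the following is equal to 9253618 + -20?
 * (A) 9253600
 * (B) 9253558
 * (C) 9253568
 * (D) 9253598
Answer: D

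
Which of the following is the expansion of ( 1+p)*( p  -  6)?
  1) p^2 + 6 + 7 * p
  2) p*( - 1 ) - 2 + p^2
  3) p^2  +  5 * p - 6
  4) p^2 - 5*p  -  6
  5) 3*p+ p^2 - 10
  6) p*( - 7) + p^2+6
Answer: 4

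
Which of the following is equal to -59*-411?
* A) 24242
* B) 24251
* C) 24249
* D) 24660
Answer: C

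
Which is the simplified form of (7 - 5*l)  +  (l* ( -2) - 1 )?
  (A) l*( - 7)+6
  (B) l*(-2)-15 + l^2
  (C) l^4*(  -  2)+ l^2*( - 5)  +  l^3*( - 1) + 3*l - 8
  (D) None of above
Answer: A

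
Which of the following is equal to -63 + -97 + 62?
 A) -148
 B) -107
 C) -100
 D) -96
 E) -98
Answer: E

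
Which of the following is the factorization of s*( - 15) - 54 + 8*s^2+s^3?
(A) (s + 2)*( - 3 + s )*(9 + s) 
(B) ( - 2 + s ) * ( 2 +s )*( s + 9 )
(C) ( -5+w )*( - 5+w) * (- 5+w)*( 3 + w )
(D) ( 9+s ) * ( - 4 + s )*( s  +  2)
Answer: A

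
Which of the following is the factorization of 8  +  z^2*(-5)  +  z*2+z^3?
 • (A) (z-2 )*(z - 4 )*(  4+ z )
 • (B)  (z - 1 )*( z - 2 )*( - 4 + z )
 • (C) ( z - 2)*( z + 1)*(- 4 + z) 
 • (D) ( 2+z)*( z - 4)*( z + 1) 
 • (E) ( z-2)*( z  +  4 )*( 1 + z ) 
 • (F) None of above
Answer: C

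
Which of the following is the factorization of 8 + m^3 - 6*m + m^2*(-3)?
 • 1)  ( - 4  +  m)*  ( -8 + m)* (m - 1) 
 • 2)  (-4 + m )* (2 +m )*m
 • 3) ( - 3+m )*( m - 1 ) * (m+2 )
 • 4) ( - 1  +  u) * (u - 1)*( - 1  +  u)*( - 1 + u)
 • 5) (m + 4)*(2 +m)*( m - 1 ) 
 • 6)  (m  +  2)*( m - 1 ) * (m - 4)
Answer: 6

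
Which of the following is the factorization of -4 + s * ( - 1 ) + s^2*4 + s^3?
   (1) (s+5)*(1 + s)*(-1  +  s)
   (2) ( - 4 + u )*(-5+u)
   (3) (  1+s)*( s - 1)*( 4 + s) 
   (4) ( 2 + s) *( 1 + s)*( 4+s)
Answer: 3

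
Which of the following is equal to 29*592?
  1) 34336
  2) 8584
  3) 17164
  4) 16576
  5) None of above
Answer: 5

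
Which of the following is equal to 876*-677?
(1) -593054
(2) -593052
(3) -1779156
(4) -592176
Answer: 2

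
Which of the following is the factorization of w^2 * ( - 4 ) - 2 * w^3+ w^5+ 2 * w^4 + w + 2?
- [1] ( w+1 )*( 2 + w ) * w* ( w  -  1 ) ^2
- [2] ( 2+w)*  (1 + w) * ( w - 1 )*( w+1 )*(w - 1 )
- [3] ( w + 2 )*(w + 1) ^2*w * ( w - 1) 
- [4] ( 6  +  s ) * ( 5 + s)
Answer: 2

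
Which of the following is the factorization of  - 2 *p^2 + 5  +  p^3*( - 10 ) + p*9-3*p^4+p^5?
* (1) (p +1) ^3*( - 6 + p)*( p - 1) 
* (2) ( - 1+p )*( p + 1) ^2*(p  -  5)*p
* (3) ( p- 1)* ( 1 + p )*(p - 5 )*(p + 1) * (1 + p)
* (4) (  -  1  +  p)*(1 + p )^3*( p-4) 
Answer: 3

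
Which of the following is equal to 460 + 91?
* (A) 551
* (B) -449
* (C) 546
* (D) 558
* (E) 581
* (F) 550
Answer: A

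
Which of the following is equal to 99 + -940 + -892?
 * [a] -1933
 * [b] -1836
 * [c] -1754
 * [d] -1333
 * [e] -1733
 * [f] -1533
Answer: e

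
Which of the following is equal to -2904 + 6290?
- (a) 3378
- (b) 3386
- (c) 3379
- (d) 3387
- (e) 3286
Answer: b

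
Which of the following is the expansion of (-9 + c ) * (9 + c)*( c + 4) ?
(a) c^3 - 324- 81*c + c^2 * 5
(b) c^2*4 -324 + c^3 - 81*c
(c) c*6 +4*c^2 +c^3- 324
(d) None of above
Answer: b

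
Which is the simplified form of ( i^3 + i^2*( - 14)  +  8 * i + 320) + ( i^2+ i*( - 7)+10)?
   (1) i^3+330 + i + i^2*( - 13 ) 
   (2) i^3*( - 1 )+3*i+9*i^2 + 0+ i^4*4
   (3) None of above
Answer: 1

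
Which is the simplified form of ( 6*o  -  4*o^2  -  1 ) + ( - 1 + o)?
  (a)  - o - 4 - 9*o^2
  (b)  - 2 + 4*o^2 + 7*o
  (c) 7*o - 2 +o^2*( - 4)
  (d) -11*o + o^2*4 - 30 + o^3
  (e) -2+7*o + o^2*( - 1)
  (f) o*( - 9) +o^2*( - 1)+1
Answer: c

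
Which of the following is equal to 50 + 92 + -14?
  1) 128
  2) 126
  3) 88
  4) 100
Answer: 1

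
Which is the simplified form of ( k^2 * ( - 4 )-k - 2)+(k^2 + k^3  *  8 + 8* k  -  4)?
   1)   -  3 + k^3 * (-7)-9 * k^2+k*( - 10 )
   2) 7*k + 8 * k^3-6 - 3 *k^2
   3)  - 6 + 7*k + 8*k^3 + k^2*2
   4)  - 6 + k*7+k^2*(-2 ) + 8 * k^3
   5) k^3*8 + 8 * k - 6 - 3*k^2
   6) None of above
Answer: 2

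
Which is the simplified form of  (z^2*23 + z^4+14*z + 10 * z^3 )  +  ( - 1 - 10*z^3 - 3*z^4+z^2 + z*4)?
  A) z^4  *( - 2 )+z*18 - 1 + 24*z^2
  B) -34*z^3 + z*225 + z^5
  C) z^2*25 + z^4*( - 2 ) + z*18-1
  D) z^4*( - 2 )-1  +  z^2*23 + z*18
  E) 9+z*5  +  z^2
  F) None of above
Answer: A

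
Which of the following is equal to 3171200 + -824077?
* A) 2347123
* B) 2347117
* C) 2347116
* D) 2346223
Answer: A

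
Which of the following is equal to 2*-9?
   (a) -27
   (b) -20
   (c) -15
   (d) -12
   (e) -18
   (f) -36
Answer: e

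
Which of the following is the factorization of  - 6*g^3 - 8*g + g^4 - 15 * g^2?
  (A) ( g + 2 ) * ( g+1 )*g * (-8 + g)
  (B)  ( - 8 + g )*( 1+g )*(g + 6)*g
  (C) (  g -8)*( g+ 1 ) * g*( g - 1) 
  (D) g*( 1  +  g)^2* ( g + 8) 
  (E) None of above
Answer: E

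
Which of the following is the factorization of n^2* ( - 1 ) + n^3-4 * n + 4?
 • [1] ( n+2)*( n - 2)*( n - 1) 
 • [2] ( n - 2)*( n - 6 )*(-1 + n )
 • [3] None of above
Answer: 1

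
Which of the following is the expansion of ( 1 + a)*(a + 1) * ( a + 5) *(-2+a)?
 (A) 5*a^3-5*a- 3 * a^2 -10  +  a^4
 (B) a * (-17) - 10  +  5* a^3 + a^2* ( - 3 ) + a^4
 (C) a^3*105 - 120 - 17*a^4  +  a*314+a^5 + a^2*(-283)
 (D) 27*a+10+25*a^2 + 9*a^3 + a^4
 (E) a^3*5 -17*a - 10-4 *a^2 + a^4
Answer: B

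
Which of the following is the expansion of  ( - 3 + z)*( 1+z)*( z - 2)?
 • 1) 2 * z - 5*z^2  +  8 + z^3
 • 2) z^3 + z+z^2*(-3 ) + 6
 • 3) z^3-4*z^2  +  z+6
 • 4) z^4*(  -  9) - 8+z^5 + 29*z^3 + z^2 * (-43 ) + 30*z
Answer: 3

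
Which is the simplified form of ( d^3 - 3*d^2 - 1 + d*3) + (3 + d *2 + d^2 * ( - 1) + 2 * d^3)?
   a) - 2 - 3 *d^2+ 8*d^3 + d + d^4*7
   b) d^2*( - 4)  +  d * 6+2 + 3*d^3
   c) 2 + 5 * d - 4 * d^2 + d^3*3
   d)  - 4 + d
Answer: c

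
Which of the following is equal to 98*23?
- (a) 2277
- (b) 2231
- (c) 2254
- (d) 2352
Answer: c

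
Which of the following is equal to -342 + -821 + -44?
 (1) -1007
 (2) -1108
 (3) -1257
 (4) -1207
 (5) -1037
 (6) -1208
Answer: 4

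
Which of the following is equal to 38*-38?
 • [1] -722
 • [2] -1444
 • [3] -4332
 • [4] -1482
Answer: 2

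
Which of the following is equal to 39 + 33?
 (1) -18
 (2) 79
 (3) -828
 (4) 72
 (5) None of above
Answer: 4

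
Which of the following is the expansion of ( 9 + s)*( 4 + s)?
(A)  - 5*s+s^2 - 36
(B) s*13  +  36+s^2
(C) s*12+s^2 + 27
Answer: B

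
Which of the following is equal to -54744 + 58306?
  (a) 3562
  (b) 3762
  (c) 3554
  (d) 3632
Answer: a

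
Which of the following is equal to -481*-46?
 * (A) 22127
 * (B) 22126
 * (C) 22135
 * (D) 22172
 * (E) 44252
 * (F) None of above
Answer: B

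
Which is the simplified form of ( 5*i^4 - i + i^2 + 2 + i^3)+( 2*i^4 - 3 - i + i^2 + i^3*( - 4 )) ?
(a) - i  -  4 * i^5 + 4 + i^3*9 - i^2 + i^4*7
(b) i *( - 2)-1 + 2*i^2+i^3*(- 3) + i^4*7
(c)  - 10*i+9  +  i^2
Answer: b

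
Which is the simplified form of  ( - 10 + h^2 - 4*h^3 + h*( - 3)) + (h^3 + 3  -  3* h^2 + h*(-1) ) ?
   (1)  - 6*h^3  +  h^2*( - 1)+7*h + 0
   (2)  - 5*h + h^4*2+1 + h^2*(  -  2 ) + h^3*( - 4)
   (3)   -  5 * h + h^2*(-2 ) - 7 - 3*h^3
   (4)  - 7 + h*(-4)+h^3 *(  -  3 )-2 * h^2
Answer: 4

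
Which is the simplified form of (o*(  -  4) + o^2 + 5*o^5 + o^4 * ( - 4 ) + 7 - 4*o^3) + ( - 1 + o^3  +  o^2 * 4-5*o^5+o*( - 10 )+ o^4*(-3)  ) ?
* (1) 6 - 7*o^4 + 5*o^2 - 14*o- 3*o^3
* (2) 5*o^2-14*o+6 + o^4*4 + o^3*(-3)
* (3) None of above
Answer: 1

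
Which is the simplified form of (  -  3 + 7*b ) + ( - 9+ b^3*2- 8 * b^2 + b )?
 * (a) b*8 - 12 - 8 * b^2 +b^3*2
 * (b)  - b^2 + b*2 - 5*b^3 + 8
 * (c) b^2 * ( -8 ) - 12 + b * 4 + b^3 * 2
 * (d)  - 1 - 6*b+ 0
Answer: a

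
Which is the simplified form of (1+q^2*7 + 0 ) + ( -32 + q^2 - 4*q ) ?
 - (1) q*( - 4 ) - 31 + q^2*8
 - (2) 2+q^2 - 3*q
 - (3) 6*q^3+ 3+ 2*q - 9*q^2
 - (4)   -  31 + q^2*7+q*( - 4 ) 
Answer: 1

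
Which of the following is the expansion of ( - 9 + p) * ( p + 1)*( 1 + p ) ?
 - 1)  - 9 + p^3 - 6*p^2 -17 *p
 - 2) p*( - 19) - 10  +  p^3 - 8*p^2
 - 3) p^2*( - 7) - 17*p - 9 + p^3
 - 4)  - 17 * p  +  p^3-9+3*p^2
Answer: 3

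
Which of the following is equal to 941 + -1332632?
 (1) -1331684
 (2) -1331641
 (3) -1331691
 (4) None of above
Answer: 3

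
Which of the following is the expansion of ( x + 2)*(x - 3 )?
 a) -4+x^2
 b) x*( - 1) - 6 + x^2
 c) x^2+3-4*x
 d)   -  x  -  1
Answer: b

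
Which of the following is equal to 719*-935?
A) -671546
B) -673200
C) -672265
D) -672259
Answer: C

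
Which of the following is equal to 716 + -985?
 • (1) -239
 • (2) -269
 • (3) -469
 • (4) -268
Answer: 2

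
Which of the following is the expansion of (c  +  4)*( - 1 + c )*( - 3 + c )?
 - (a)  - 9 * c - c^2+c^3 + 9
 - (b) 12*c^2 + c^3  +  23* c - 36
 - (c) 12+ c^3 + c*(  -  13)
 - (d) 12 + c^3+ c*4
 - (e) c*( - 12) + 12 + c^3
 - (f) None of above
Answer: c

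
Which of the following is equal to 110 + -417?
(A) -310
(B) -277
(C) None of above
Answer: C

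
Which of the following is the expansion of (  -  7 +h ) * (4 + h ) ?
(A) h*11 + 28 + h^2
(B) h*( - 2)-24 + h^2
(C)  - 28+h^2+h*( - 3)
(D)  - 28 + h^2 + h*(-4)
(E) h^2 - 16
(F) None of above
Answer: C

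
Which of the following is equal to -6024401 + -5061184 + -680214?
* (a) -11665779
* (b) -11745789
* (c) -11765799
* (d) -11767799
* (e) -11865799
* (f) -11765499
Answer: c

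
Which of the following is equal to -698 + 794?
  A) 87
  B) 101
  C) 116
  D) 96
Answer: D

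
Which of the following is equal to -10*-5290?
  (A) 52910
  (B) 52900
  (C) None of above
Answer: B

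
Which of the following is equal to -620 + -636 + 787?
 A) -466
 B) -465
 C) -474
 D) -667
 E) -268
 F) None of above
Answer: F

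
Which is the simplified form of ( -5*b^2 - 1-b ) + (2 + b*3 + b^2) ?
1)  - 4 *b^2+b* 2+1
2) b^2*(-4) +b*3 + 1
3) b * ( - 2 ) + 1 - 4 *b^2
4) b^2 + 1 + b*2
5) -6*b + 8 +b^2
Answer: 1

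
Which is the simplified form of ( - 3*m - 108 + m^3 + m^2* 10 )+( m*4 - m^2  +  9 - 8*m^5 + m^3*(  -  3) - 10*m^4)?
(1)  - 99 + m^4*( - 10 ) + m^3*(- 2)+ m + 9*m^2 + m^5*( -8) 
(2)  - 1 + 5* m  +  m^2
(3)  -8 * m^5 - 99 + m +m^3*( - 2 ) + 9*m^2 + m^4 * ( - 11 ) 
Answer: 1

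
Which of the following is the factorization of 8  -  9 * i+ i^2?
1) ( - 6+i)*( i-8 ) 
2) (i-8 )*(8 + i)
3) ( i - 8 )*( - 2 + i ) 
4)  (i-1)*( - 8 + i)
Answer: 4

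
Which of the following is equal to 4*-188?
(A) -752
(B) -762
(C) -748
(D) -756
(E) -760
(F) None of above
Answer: A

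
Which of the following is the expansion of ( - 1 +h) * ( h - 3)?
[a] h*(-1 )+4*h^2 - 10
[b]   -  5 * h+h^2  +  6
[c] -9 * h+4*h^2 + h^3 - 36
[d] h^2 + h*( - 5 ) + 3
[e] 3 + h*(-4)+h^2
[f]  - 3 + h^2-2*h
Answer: e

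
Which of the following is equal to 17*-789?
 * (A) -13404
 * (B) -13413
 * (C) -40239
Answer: B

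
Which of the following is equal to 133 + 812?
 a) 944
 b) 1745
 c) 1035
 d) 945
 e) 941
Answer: d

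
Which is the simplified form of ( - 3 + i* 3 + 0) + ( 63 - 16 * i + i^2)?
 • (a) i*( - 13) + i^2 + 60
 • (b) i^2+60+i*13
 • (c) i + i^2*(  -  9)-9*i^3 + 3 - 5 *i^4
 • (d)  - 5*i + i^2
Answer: a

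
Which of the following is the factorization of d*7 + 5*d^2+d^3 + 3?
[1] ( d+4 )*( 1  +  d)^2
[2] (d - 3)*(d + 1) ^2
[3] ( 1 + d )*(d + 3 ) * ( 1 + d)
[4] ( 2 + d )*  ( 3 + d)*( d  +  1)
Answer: 3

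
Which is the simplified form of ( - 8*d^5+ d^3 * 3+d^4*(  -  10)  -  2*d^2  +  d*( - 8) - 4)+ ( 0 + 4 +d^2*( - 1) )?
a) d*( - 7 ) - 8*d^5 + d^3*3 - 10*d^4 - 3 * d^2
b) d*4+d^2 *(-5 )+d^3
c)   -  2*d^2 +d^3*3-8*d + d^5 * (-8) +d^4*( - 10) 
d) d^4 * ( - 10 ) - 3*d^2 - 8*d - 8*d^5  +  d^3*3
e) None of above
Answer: d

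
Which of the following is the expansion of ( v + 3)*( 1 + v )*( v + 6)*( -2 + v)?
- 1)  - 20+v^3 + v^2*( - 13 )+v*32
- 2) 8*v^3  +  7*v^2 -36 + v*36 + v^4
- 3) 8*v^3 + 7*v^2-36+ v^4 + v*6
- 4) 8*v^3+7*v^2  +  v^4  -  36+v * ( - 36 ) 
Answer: 4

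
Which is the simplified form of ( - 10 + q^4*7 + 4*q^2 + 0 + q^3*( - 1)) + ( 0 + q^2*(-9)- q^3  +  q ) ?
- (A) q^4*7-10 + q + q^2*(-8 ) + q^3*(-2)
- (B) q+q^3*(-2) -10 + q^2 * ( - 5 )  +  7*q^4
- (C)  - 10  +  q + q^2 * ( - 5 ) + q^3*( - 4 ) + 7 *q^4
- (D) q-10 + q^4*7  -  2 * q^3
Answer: B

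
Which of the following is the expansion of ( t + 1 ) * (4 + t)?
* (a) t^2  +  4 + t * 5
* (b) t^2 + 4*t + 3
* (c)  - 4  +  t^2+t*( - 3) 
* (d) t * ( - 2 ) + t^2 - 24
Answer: a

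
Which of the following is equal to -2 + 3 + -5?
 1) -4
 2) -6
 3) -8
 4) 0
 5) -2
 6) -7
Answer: 1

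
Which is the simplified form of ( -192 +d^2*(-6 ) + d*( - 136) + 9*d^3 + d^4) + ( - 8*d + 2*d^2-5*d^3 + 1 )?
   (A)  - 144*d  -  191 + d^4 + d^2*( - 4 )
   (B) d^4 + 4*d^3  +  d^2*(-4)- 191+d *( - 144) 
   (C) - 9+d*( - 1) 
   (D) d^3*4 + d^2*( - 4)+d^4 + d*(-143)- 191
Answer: B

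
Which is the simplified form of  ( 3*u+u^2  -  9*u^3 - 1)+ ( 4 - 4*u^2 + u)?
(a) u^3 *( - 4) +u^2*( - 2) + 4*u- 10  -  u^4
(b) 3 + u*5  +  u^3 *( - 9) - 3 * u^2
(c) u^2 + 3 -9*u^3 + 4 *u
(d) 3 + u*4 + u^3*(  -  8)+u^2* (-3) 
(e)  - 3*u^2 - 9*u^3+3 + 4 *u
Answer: e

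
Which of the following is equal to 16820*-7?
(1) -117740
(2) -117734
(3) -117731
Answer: 1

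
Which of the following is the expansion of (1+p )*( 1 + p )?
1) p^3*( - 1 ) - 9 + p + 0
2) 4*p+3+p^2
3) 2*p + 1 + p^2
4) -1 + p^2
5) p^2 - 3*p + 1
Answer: 3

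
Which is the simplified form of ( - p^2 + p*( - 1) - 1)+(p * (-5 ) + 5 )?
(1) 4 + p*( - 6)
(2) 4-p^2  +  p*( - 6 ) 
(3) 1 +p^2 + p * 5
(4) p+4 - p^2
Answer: 2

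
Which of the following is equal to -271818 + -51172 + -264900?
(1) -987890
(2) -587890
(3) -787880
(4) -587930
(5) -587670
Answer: 2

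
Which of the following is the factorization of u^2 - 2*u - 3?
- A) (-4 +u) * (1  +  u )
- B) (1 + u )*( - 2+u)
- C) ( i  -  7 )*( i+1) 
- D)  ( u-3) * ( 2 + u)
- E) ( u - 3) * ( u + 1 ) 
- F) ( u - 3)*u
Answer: E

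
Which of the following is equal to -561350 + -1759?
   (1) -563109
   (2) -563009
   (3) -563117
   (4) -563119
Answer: 1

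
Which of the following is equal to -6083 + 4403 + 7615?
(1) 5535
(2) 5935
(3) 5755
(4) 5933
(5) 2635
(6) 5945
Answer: 2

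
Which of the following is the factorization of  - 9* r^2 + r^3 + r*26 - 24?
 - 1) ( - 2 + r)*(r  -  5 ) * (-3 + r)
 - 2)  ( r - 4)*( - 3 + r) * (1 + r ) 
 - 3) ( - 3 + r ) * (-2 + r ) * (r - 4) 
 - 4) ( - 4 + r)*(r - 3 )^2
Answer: 3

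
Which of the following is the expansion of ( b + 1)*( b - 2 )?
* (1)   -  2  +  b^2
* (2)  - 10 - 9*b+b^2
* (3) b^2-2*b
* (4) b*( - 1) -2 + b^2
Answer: 4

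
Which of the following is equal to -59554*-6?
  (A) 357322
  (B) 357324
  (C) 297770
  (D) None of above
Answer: B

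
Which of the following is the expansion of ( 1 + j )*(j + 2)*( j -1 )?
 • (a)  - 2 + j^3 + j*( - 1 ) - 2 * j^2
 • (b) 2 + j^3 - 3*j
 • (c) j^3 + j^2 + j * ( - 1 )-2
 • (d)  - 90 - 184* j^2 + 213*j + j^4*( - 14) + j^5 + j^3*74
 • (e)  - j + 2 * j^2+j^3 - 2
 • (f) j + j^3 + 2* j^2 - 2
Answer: e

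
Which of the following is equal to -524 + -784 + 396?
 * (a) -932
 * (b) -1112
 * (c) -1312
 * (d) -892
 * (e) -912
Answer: e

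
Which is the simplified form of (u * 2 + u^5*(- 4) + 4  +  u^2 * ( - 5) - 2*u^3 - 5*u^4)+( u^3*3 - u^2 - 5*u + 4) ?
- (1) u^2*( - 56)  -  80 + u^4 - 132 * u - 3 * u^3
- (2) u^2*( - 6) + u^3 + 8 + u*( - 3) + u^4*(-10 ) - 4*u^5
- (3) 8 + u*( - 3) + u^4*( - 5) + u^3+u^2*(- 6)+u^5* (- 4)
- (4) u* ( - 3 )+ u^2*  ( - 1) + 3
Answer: 3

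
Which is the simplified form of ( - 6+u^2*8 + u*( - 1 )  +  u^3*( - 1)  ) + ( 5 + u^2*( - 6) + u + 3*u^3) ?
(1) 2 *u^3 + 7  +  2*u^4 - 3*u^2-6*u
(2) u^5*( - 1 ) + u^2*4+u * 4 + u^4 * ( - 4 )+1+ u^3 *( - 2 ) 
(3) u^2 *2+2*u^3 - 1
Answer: 3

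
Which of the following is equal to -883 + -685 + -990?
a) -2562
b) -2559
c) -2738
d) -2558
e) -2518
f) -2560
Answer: d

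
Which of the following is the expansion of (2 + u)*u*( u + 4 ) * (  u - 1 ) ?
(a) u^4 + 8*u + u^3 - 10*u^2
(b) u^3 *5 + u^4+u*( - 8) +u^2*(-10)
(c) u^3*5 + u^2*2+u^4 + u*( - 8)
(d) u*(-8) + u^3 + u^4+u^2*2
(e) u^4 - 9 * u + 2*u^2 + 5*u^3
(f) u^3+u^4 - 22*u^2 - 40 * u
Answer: c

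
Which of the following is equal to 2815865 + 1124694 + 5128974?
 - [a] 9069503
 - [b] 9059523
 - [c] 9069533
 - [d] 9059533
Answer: c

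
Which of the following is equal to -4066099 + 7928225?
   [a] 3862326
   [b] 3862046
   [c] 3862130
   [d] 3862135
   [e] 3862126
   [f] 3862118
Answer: e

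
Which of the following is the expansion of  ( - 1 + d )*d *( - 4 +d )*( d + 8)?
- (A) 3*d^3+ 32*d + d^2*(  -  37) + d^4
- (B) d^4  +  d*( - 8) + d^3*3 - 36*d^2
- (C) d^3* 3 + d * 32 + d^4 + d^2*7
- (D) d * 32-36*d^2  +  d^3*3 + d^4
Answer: D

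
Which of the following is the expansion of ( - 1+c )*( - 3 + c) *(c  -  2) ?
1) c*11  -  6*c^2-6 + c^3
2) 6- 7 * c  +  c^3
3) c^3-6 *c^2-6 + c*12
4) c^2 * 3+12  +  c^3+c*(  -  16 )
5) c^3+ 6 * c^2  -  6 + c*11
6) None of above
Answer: 1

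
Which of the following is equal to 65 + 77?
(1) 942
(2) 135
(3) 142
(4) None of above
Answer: 3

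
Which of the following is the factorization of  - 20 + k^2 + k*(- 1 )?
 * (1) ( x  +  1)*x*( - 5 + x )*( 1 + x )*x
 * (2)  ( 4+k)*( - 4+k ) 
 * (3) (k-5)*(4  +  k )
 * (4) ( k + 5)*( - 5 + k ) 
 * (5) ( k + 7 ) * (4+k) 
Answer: 3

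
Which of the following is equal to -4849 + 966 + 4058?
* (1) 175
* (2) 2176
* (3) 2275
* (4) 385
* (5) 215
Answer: 1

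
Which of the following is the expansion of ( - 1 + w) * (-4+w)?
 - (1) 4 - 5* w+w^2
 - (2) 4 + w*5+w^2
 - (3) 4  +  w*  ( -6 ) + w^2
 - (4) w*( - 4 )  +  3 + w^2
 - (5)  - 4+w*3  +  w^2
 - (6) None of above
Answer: 1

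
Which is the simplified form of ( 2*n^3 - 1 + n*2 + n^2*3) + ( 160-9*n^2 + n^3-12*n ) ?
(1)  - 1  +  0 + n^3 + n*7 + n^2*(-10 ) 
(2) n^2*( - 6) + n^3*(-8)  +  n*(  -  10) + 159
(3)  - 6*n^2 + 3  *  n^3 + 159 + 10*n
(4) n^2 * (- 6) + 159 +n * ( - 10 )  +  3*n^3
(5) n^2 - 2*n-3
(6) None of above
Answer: 4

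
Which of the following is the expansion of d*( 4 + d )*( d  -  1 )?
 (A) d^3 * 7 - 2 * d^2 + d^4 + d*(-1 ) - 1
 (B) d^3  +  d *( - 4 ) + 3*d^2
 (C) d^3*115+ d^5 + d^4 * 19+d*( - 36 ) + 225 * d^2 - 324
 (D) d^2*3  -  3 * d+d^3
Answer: B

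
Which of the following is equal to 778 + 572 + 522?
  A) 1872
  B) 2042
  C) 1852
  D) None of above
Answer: A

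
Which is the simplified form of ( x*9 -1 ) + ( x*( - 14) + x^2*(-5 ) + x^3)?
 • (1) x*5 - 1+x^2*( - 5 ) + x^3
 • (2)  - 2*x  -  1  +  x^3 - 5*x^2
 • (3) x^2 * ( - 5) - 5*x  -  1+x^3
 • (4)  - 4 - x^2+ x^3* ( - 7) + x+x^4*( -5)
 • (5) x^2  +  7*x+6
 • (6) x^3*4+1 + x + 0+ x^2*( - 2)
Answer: 3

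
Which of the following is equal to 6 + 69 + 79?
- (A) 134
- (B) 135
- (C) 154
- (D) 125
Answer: C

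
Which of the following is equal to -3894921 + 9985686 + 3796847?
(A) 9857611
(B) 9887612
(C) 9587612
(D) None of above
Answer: B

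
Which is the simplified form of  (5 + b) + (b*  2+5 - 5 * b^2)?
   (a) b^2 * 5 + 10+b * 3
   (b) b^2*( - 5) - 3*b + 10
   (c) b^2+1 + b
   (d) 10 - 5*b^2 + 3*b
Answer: d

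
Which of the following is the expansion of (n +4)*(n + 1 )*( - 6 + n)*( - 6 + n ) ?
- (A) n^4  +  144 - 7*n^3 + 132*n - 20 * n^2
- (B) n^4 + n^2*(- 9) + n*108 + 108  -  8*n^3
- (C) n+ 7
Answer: A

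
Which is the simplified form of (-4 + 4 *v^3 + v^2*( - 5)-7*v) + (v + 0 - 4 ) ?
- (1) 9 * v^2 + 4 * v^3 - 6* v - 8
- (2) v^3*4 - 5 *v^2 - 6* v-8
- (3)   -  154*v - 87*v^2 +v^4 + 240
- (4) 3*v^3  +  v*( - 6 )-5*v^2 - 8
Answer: 2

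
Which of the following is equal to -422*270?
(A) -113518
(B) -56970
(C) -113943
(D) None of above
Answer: D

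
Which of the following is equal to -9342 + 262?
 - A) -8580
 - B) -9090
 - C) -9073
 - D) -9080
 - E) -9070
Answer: D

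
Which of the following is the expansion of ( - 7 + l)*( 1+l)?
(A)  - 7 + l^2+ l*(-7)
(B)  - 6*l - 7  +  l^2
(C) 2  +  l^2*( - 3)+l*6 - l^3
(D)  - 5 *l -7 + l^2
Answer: B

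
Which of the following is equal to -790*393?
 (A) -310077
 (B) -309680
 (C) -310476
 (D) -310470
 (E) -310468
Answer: D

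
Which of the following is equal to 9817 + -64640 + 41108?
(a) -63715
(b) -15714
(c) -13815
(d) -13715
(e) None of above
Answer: d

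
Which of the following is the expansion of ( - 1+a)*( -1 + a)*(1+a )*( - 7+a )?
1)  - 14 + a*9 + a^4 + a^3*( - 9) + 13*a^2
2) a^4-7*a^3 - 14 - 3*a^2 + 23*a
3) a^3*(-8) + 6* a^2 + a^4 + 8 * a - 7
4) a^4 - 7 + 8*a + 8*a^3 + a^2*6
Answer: 3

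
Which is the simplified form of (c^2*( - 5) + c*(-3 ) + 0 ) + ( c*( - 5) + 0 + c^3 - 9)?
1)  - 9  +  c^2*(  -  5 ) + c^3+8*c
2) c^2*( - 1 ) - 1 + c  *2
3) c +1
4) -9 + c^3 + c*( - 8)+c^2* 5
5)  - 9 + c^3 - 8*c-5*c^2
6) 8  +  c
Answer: 5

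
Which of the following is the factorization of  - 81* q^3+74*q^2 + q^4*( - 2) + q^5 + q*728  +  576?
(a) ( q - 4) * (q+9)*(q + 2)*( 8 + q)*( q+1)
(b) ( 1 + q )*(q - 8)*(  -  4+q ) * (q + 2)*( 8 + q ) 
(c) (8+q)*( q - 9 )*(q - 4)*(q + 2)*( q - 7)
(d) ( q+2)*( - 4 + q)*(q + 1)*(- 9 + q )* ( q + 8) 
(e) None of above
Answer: d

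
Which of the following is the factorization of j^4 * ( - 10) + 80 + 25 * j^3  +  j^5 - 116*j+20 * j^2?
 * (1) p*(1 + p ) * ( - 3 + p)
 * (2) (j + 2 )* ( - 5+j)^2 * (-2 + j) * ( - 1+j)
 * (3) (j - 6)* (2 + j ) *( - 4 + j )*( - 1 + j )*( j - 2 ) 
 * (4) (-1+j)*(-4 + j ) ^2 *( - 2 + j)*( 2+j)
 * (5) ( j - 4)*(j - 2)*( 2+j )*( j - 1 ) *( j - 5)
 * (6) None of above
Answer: 5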